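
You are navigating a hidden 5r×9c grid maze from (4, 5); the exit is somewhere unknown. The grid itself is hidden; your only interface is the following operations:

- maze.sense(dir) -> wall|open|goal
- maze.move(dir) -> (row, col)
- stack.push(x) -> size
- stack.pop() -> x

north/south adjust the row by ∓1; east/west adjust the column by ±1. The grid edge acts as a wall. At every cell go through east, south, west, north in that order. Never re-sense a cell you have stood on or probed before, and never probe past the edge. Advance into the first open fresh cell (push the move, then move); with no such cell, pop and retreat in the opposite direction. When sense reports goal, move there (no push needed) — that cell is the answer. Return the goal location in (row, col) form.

·→ maze.sense(east)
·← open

·→ stack.push(east)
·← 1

·→ maze.move(east)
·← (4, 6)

·→ maze.sense(east)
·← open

·→ stack.push(east)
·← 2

·→ maze.move(east)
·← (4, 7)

·→ maze.sense(east)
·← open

·→ stack.push(east)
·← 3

·→ maze.move(east)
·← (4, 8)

·→ maze.sense(north)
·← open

·→ stack.push(north)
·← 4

·→ maze.move(north)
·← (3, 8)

·→ maze.sense(west)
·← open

·→ stack.push(west)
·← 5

·→ maze.move(west)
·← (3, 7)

·→ maze.sense(west)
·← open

·→ stack.push(west)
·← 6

·→ maze.move(west)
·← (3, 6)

·→ maze.sense(west)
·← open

·→ stack.push(west)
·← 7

·→ maze.move(west)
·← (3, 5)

·→ maze.sense(west)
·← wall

·→ maze.sense(north)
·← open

·→ stack.push(north)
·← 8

·→ maze.move(north)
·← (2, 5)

·→ maze.sense(east)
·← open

·→ stack.push(east)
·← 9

·→ maze.move(east)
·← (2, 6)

·→ maze.sense(east)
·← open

·→ stack.push(east)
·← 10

·→ maze.move(east)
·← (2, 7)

·→ maze.sense(east)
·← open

·→ stack.push(east)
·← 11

·→ maze.move(east)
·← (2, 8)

·→ maze.sense(north)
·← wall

·→ stack.pop()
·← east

·→ maze.move(west)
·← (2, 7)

·→ maze.sense(north)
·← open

·→ stack.push(north)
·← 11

·→ maze.move(north)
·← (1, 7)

·→ maze.sense(west)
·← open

·→ stack.push(west)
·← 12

·→ maze.move(west)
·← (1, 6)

·→ maze.sense(west)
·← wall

·→ maze.sense(north)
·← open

·→ stack.push(north)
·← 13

·→ maze.move(north)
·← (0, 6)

·→ maze.sense(east)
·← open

·→ stack.push(east)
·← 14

·→ maze.move(east)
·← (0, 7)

·→ maze.sense(east)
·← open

·→ stack.push(east)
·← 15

·→ maze.move(east)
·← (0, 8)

·→ stack.pop()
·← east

·→ maze.move(west)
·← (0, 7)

·→ stack.pop()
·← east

·→ maze.move(west)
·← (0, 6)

·→ maze.sense(west)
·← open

·→ stack.push(west)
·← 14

·→ maze.move(west)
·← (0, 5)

·→ maze.sense(west)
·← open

·→ stack.push(west)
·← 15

·→ maze.move(west)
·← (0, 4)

·→ maze.sense(south)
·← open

·→ stack.push(south)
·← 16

·→ maze.move(south)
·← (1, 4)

·→ maze.sense(south)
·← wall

·→ maze.sense(west)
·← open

·→ stack.push(west)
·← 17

·→ maze.move(west)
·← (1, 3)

·→ maze.sense(south)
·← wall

·→ maze.sense(west)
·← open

·→ stack.push(west)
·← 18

·→ maze.move(west)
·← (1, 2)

·→ maze.sense(south)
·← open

·→ stack.push(south)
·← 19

·→ maze.move(south)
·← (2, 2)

·→ maze.sense(south)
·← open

·→ stack.push(south)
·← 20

·→ maze.move(south)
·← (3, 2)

·→ maze.sense(east)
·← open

·→ stack.push(east)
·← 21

·→ maze.move(east)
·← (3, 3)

·→ maze.sense(south)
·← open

·→ stack.push(south)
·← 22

·→ maze.move(south)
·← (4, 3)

·→ maze.sense(east)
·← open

·→ stack.push(east)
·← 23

·→ maze.move(east)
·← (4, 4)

·→ stack.pop()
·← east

·→ maze.move(west)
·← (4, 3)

·→ maze.sense(west)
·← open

·→ stack.push(west)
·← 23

·→ maze.move(west)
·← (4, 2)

·→ maze.sense(west)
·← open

·→ stack.push(west)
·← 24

·→ maze.move(west)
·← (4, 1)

·→ maze.sense(west)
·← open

·→ stack.push(west)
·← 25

·→ maze.move(west)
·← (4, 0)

·→ maze.sense(north)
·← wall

·→ stack.pop()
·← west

·→ maze.move(east)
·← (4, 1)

·→ maze.sense(north)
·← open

·→ stack.push(north)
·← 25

·→ maze.move(north)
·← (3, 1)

·→ maze.sense(north)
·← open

·→ stack.push(north)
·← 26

·→ maze.move(north)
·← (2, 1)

·→ maze.sense(west)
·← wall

·→ maze.sense(north)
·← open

·→ stack.push(north)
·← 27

·→ maze.move(north)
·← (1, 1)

·→ maze.sense(west)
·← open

·→ stack.push(west)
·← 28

·→ maze.move(west)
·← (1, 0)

·→ maze.sense(north)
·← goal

·→ maze.move(north)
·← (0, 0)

Answer: (0, 0)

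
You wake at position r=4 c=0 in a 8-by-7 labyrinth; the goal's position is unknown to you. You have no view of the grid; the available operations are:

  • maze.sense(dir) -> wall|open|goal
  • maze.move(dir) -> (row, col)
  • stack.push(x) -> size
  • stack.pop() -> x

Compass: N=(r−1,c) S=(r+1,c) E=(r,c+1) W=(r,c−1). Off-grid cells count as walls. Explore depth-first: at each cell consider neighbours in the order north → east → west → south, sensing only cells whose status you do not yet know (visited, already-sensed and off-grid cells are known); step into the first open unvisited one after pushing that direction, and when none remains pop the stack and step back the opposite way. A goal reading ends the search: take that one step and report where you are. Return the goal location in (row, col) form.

·→ maze.sense(dir→north)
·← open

·→ stack.push(x→north)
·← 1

·→ maze.move(dir→north)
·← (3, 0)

·→ maze.sense(dir→north)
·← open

·→ stack.push(x→north)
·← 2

·→ maze.move(dir→north)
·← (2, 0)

·→ maze.sense(dir→north)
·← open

·→ stack.push(x→north)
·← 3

·→ maze.move(dir→north)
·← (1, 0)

·→ maze.sense(dir→north)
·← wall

·→ maze.sense(dir→east)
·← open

·→ stack.push(x→east)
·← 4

·→ maze.move(dir→east)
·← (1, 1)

·→ maze.sense(dir→north)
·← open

·→ stack.push(x→north)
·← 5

·→ maze.move(dir→north)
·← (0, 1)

·→ maze.sense(dir→east)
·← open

·→ stack.push(x→east)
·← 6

·→ maze.move(dir→east)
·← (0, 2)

·→ maze.sense(dir→east)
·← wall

·→ maze.sense(dir→south)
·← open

·→ stack.push(x→south)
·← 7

·→ maze.move(dir→south)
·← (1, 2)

·→ maze.sense(dir→east)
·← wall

·→ maze.sense(dir→south)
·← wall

·→ stack.pop()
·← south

·→ maze.move(dir→north)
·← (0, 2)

·→ stack.pop()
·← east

·→ maze.move(dir→west)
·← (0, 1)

·→ stack.pop()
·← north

·→ maze.move(dir→south)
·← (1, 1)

·→ maze.sense(dir→south)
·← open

·→ stack.push(x→south)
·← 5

·→ maze.move(dir→south)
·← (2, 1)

·→ maze.sense(dir→south)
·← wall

·→ stack.pop()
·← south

·→ maze.move(dir→north)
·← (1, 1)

·→ stack.pop()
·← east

·→ maze.move(dir→west)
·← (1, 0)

·→ stack.pop()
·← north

·→ maze.move(dir→south)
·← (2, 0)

·→ stack.pop()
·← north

·→ maze.move(dir→south)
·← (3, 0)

·→ stack.pop()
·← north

·→ maze.move(dir→south)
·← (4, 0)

·→ maze.sense(dir→east)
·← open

·→ stack.push(x→east)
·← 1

·→ maze.move(dir→east)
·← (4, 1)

·→ maze.sense(dir→east)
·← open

·→ stack.push(x→east)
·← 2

·→ maze.move(dir→east)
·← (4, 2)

·→ maze.sense(dir→north)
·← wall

·→ maze.sense(dir→east)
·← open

·→ stack.push(x→east)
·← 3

·→ maze.move(dir→east)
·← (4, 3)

·→ maze.sense(dir→north)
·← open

·→ stack.push(x→north)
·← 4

·→ maze.move(dir→north)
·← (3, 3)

·→ maze.sense(dir→north)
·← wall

·→ maze.sense(dir→east)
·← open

·→ stack.push(x→east)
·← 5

·→ maze.move(dir→east)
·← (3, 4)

·→ maze.sense(dir→north)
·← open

·→ stack.push(x→north)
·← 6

·→ maze.move(dir→north)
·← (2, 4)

·→ maze.sense(dir→north)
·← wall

·→ maze.sense(dir→east)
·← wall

·→ stack.pop()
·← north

·→ maze.move(dir→south)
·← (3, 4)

·→ maze.sense(dir→east)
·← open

·→ stack.push(x→east)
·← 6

·→ maze.move(dir→east)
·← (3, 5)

·→ maze.sense(dir→east)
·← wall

·→ maze.sense(dir→south)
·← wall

·→ stack.pop()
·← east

·→ maze.move(dir→west)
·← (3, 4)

·→ maze.sense(dir→south)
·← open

·→ stack.push(x→south)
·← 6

·→ maze.move(dir→south)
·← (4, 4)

·→ maze.sense(dir→south)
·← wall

·→ stack.pop()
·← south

·→ maze.move(dir→north)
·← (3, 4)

·→ stack.pop()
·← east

·→ maze.move(dir→west)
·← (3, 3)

·→ stack.pop()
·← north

·→ maze.move(dir→south)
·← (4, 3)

·→ maze.sense(dir→south)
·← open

·→ stack.push(x→south)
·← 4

·→ maze.move(dir→south)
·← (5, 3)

·→ maze.sense(dir→west)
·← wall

·→ maze.sense(dir→south)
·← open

·→ stack.push(x→south)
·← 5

·→ maze.move(dir→south)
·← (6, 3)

·→ maze.sense(dir→east)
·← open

·→ stack.push(x→east)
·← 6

·→ maze.move(dir→east)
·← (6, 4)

·→ maze.sense(dir→east)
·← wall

·→ maze.sense(dir→south)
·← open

·→ stack.push(x→south)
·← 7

·→ maze.move(dir→south)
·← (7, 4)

·→ maze.sense(dir→east)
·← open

·→ stack.push(x→east)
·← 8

·→ maze.move(dir→east)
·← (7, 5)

·→ maze.sense(dir→east)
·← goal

·→ maze.move(dir→east)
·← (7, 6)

Answer: (7, 6)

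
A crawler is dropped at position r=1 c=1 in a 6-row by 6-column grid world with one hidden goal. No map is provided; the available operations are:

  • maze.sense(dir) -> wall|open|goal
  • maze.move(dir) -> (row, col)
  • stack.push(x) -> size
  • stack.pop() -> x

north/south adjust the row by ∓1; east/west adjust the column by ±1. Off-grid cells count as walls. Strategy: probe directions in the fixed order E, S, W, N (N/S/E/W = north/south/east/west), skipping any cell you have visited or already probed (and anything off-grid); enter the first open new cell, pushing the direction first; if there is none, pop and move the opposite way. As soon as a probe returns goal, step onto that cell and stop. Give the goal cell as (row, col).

Step: maze.sense[dir='east']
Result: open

Step: stack.push[x='east']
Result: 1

Step: maze.move[dir='east']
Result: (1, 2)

Step: maze.sense[dir='east']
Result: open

Step: stack.push[x='east']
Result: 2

Step: maze.move[dir='east']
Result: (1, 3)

Step: maze.sense[dir='east']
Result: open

Step: stack.push[x='east']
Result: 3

Step: maze.move[dir='east']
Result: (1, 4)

Step: maze.sense[dir='east']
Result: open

Step: stack.push[x='east']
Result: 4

Step: maze.move[dir='east']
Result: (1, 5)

Step: maze.sense[dir='south']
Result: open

Step: stack.push[x='south']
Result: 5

Step: maze.move[dir='south']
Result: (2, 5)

Step: maze.sense[dir='south']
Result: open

Step: stack.push[x='south']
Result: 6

Step: maze.move[dir='south']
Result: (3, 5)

Step: maze.sense[dir='south']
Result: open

Step: stack.push[x='south']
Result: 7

Step: maze.move[dir='south']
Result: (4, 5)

Step: maze.sense[dir='south']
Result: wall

Step: maze.sense[dir='west']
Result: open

Step: stack.push[x='west']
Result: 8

Step: maze.move[dir='west']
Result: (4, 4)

Step: maze.sense[dir='south']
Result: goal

Step: maze.move[dir='south']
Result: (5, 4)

Answer: (5, 4)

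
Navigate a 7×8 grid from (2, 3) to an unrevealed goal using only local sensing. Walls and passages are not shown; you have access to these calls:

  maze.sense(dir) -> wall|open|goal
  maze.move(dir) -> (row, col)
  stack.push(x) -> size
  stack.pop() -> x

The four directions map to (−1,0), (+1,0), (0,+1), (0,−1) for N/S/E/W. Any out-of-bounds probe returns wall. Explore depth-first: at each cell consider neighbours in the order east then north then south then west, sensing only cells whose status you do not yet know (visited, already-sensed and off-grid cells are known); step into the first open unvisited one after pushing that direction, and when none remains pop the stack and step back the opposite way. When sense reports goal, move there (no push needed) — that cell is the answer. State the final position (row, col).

> sense dir='east'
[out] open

> push x='east'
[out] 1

> move dir='east'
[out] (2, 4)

> sense dir='east'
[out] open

> push x='east'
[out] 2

> move dir='east'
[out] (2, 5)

> sense dir='east'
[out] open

> push x='east'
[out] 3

> move dir='east'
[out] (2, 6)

> sense dir='east'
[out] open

> push x='east'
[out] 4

> move dir='east'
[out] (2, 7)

> sense dir='north'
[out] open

> push x='north'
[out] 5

> move dir='north'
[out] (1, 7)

> sense dir='north'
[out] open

> push x='north'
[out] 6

> move dir='north'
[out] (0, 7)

> sense dir='west'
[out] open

> push x='west'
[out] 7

> move dir='west'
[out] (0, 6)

> sense dir='south'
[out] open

> push x='south'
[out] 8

> move dir='south'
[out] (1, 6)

> sense dir='west'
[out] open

> push x='west'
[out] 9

> move dir='west'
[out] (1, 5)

> sense dir='north'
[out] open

> push x='north'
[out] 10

> move dir='north'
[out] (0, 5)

> sense dir='west'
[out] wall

> pop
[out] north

> move dir='south'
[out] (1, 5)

> sense dir='west'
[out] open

> push x='west'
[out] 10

> move dir='west'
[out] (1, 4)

> sense dir='west'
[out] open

> push x='west'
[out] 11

> move dir='west'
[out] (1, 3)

> sense dir='north'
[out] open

> push x='north'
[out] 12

> move dir='north'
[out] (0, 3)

> sense dir='west'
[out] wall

> pop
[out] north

> move dir='south'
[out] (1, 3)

> sense dir='west'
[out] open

> push x='west'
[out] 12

> move dir='west'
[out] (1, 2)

> sense dir='south'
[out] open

> push x='south'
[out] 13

> move dir='south'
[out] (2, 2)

> sense dir='south'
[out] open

> push x='south'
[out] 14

> move dir='south'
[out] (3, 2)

> sense dir='east'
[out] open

> push x='east'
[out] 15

> move dir='east'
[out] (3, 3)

> sense dir='east'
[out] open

> push x='east'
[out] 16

> move dir='east'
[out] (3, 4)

> sense dir='east'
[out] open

> push x='east'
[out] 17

> move dir='east'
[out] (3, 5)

> sense dir='east'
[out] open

> push x='east'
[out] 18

> move dir='east'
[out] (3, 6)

> sense dir='east'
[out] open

> push x='east'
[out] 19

> move dir='east'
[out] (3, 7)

> sense dir='south'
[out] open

> push x='south'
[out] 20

> move dir='south'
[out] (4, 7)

> sense dir='south'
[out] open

> push x='south'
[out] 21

> move dir='south'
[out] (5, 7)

> sense dir='south'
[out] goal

> move dir='south'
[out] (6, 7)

Answer: (6, 7)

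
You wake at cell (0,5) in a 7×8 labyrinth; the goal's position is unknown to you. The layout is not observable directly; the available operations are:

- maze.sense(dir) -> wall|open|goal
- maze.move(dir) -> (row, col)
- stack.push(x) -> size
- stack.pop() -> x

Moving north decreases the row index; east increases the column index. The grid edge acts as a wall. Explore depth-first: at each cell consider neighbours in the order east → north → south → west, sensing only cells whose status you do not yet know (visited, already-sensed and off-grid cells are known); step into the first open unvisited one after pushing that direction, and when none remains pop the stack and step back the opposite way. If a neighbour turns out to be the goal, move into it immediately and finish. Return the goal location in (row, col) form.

// 1. sense(east) == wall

// 2. sense(south) == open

// 3. push(south) == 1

// 4. move(south) == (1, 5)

// 5. sense(east) == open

// 6. push(east) == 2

// 7. move(east) == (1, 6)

// 8. sense(east) == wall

// 9. sense(south) == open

// 10. push(south) == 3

// 11. move(south) == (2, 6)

// 12. sense(east) == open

// 13. push(east) == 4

// 14. move(east) == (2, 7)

// 15. sense(south) == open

// 16. push(south) == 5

// 17. move(south) == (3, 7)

// 18. sense(south) == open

// 19. push(south) == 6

// 20. move(south) == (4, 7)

// 21. sense(south) == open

// 22. push(south) == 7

// 23. move(south) == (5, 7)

// 24. sense(south) == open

// 25. push(south) == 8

// 26. move(south) == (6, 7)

// 27. sense(west) == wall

// 28. pop() == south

// 29. move(north) == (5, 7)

// 30. sense(west) == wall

// 31. pop() == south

// 32. move(north) == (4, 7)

// 33. sense(west) == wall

// 34. pop() == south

// 35. move(north) == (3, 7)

// 36. sense(west) == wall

// 37. pop() == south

// 38. move(north) == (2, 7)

// 39. pop() == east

// 40. move(west) == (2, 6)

// 41. sense(west) == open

// 42. push(west) == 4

// 43. move(west) == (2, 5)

// 44. sense(south) == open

// 45. push(south) == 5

// 46. move(south) == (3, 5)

// 47. sense(south) == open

// 48. push(south) == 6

// 49. move(south) == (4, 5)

// 50. sense(south) == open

// 51. push(south) == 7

// 52. move(south) == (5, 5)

// 53. sense(south) == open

// 54. push(south) == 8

// 55. move(south) == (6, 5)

// 56. sense(west) == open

// 57. push(west) == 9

// 58. move(west) == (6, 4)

// 59. sense(north) == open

// 60. push(north) == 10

// 61. move(north) == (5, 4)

// 62. sense(north) == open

// 63. push(north) == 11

// 64. move(north) == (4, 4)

// 65. sense(north) == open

// 66. push(north) == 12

// 67. move(north) == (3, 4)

// 68. sense(north) == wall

// 69. sense(west) == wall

// 70. pop() == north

// 71. move(south) == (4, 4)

// 72. sense(west) == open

// 73. push(west) == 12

// 74. move(west) == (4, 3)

// 75. sense(south) == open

// 76. push(south) == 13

// 77. move(south) == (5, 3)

// 78. sense(south) == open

// 79. push(south) == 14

// 80. move(south) == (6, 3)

// 81. sense(west) == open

// 82. push(west) == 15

// 83. move(west) == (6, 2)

// 84. sense(north) == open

// 85. push(north) == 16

// 86. move(north) == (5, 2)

// 87. sense(north) == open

// 88. push(north) == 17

// 89. move(north) == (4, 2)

// 90. sense(north) == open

// 91. push(north) == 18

// 92. move(north) == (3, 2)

// 93. sense(north) == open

// 94. push(north) == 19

// 95. move(north) == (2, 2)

// 96. sense(east) == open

// 97. push(east) == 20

// 98. move(east) == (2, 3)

// 99. sense(north) == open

// 100. push(north) == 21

// 101. move(north) == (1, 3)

// 102. sense(east) == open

// 103. push(east) == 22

// 104. move(east) == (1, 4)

// 105. sense(north) == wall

// 106. pop() == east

// 107. move(west) == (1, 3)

// 108. sense(north) == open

// 109. push(north) == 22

// 110. move(north) == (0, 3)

// 111. sense(west) == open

// 112. push(west) == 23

// 113. move(west) == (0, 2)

// 114. sense(south) == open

// 115. push(south) == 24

// 116. move(south) == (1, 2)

// 117. sense(west) == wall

// 118. pop() == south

// 119. move(north) == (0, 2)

// 120. sense(west) == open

// 121. push(west) == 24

// 122. move(west) == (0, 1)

// 123. sense(west) == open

// 124. push(west) == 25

// 125. move(west) == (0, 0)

// 126. sense(south) == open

// 127. push(south) == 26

// 128. move(south) == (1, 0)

// 129. sense(south) == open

// 130. push(south) == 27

// 131. move(south) == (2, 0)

// 132. sense(east) == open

// 133. push(east) == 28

// 134. move(east) == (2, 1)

// 135. sense(south) == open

// 136. push(south) == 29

// 137. move(south) == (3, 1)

// 138. sense(south) == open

// 139. push(south) == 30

// 140. move(south) == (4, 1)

// 141. sense(south) == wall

// 142. sense(west) == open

// 143. push(west) == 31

// 144. move(west) == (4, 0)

// 145. sense(north) == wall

// 146. sense(south) == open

// 147. push(south) == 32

// 148. move(south) == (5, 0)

// 149. sense(south) == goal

// 150. move(south) == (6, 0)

Answer: (6, 0)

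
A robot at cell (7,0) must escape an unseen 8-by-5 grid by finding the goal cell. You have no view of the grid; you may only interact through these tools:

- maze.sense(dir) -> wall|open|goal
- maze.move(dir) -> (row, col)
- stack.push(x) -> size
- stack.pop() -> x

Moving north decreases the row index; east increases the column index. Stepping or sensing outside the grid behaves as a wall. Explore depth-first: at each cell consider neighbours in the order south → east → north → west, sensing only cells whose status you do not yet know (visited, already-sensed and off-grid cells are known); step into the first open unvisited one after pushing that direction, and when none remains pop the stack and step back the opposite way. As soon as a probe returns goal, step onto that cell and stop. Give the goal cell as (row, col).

> maze.sense dir: east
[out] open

> stack.push x: east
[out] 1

> maze.move dir: east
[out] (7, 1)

> maze.sense dir: east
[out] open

> stack.push x: east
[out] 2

> maze.move dir: east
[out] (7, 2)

> maze.sense dir: east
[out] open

> stack.push x: east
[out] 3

> maze.move dir: east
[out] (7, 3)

> maze.sense dir: east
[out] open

> stack.push x: east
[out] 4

> maze.move dir: east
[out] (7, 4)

> maze.sense dir: north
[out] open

> stack.push x: north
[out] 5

> maze.move dir: north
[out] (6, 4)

> maze.sense dir: north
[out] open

> stack.push x: north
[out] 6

> maze.move dir: north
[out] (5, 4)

> maze.sense dir: north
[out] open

> stack.push x: north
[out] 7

> maze.move dir: north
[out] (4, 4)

> maze.sense dir: north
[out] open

> stack.push x: north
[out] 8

> maze.move dir: north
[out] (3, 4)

> maze.sense dir: north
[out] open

> stack.push x: north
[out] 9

> maze.move dir: north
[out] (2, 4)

> maze.sense dir: north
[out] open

> stack.push x: north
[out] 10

> maze.move dir: north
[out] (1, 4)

> maze.sense dir: north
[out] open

> stack.push x: north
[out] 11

> maze.move dir: north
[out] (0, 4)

> maze.sense dir: west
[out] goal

> maze.move dir: west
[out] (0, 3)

Answer: (0, 3)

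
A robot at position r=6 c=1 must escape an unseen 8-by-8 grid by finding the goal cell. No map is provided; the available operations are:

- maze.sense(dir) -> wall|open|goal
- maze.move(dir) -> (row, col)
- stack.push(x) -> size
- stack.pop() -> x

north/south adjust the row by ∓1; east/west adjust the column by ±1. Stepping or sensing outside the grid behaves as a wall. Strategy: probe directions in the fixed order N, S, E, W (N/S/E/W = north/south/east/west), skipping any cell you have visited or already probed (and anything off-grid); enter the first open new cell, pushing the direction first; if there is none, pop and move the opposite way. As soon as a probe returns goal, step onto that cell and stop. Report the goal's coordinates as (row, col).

Act: maze.sense[dir→north]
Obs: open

Act: stack.push[x→north]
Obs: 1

Act: maze.move[dir→north]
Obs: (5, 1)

Act: maze.sense[dir→north]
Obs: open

Act: stack.push[x→north]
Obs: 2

Act: maze.move[dir→north]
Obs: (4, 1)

Act: maze.sense[dir→north]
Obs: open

Act: stack.push[x→north]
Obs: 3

Act: maze.move[dir→north]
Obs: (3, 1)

Act: maze.sense[dir→north]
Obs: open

Act: stack.push[x→north]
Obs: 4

Act: maze.move[dir→north]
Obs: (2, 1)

Act: maze.sense[dir→north]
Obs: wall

Act: maze.sense[dir→east]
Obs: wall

Act: maze.sense[dir→west]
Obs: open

Act: stack.push[x→west]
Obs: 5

Act: maze.move[dir→west]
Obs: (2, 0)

Act: maze.sense[dir→north]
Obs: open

Act: stack.push[x→north]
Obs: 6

Act: maze.move[dir→north]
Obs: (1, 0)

Act: maze.sense[dir→north]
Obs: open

Act: stack.push[x→north]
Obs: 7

Act: maze.move[dir→north]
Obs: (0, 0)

Act: maze.sense[dir→east]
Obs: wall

Act: stack.pop[]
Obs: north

Act: maze.move[dir→south]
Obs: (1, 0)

Act: stack.pop[]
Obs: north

Act: maze.move[dir→south]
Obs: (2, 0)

Act: maze.sense[dir→south]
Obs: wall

Act: stack.pop[]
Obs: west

Act: maze.move[dir→east]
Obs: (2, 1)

Act: stack.pop[]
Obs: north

Act: maze.move[dir→south]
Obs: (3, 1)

Act: maze.sense[dir→east]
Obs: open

Act: stack.push[x→east]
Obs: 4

Act: maze.move[dir→east]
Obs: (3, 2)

Act: maze.sense[dir→south]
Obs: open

Act: stack.push[x→south]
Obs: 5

Act: maze.move[dir→south]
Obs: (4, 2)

Act: maze.sense[dir→south]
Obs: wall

Act: maze.sense[dir→east]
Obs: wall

Act: stack.pop[]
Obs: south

Act: maze.move[dir→north]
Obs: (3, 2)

Act: maze.sense[dir→east]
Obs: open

Act: stack.push[x→east]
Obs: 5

Act: maze.move[dir→east]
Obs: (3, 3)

Act: maze.sense[dir→north]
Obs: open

Act: stack.push[x→north]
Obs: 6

Act: maze.move[dir→north]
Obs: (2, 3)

Act: maze.sense[dir→north]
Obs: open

Act: stack.push[x→north]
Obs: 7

Act: maze.move[dir→north]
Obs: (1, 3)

Act: maze.sense[dir→north]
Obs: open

Act: stack.push[x→north]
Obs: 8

Act: maze.move[dir→north]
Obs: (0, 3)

Act: maze.sense[dir→east]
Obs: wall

Act: maze.sense[dir→west]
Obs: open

Act: stack.push[x→west]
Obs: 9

Act: maze.move[dir→west]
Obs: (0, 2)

Act: maze.sense[dir→south]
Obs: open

Act: stack.push[x→south]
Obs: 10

Act: maze.move[dir→south]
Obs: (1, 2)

Act: stack.pop[]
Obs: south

Act: maze.move[dir→north]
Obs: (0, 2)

Act: stack.pop[]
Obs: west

Act: maze.move[dir→east]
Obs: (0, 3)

Act: stack.pop[]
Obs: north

Act: maze.move[dir→south]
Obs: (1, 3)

Act: maze.sense[dir→east]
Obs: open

Act: stack.push[x→east]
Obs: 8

Act: maze.move[dir→east]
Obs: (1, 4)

Act: maze.sense[dir→south]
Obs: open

Act: stack.push[x→south]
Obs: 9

Act: maze.move[dir→south]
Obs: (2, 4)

Act: maze.sense[dir→south]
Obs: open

Act: stack.push[x→south]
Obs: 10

Act: maze.move[dir→south]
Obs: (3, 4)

Act: maze.sense[dir→south]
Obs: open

Act: stack.push[x→south]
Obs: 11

Act: maze.move[dir→south]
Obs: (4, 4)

Act: maze.sense[dir→south]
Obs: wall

Act: maze.sense[dir→east]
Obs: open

Act: stack.push[x→east]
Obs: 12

Act: maze.move[dir→east]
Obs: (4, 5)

Act: maze.sense[dir→north]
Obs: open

Act: stack.push[x→north]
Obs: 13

Act: maze.move[dir→north]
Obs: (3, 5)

Act: maze.sense[dir→north]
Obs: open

Act: stack.push[x→north]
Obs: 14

Act: maze.move[dir→north]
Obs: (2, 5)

Act: maze.sense[dir→north]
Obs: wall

Act: maze.sense[dir→east]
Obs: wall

Act: stack.pop[]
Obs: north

Act: maze.move[dir→south]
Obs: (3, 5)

Act: maze.sense[dir→east]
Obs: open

Act: stack.push[x→east]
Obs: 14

Act: maze.move[dir→east]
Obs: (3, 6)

Act: maze.sense[dir→south]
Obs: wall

Act: maze.sense[dir→east]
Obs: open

Act: stack.push[x→east]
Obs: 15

Act: maze.move[dir→east]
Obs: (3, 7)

Act: maze.sense[dir→north]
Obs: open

Act: stack.push[x→north]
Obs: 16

Act: maze.move[dir→north]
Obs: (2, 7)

Act: maze.sense[dir→north]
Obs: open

Act: stack.push[x→north]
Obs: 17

Act: maze.move[dir→north]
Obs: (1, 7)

Act: maze.sense[dir→north]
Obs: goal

Act: maze.move[dir→north]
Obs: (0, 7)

Answer: (0, 7)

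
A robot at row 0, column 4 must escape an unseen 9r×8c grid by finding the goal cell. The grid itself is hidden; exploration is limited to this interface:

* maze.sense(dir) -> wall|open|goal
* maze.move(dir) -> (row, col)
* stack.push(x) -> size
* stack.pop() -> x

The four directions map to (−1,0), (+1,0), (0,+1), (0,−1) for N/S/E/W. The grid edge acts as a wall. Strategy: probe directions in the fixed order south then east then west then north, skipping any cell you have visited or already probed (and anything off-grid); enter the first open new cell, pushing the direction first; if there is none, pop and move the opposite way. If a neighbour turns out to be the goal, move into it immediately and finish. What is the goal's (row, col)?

CALL maze.sense[dir: south]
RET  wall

CALL maze.sense[dir: east]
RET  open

CALL stack.push[x: east]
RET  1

CALL maze.move[dir: east]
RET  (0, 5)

CALL maze.sense[dir: south]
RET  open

CALL stack.push[x: south]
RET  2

CALL maze.move[dir: south]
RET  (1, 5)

CALL maze.sense[dir: south]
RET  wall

CALL maze.sense[dir: east]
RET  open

CALL stack.push[x: east]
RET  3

CALL maze.move[dir: east]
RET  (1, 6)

CALL maze.sense[dir: south]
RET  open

CALL stack.push[x: south]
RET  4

CALL maze.move[dir: south]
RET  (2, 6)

CALL maze.sense[dir: south]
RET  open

CALL stack.push[x: south]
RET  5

CALL maze.move[dir: south]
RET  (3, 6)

CALL maze.sense[dir: south]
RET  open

CALL stack.push[x: south]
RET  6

CALL maze.move[dir: south]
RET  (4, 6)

CALL maze.sense[dir: south]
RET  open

CALL stack.push[x: south]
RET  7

CALL maze.move[dir: south]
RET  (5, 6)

CALL maze.sense[dir: south]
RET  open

CALL stack.push[x: south]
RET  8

CALL maze.move[dir: south]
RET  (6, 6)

CALL maze.sense[dir: south]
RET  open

CALL stack.push[x: south]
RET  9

CALL maze.move[dir: south]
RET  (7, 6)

CALL maze.sense[dir: south]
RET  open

CALL stack.push[x: south]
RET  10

CALL maze.move[dir: south]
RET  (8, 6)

CALL maze.sense[dir: east]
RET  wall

CALL maze.sense[dir: west]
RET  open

CALL stack.push[x: west]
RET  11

CALL maze.move[dir: west]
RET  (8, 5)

CALL maze.sense[dir: west]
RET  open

CALL stack.push[x: west]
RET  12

CALL maze.move[dir: west]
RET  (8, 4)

CALL maze.sense[dir: west]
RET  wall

CALL maze.sense[dir: north]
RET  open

CALL stack.push[x: north]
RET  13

CALL maze.move[dir: north]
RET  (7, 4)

CALL maze.sense[dir: east]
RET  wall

CALL maze.sense[dir: west]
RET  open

CALL stack.push[x: west]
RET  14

CALL maze.move[dir: west]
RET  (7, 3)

CALL maze.sense[dir: west]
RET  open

CALL stack.push[x: west]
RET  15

CALL maze.move[dir: west]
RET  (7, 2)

CALL maze.sense[dir: south]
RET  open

CALL stack.push[x: south]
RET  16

CALL maze.move[dir: south]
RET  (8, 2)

CALL maze.sense[dir: west]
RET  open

CALL stack.push[x: west]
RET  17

CALL maze.move[dir: west]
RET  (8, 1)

CALL maze.sense[dir: west]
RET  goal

CALL maze.move[dir: west]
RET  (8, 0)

Answer: (8, 0)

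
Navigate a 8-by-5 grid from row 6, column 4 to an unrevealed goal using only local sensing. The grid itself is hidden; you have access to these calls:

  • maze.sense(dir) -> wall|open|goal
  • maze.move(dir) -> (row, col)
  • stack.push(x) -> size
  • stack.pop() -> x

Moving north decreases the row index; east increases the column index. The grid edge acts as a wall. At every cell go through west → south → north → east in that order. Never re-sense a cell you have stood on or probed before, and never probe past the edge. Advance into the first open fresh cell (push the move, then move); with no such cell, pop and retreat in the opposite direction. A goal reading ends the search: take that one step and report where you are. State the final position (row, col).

% maze.sense west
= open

% stack.push west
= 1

% maze.move west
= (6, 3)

% maze.sense west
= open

% stack.push west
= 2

% maze.move west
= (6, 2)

% maze.sense west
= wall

% maze.sense south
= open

% stack.push south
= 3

% maze.move south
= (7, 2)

% maze.sense west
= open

% stack.push west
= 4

% maze.move west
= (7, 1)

% maze.sense west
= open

% stack.push west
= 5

% maze.move west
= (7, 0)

% maze.sense north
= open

% stack.push north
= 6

% maze.move north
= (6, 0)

% maze.sense north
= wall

% stack.pop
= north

% maze.move south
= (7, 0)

% stack.pop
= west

% maze.move east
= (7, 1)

% stack.pop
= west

% maze.move east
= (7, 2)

% maze.sense east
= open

% stack.push east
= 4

% maze.move east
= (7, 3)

% maze.sense east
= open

% stack.push east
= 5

% maze.move east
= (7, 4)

% stack.pop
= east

% maze.move west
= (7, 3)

% stack.pop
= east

% maze.move west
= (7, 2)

% stack.pop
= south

% maze.move north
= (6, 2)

% maze.sense north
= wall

% stack.pop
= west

% maze.move east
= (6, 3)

% maze.sense north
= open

% stack.push north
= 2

% maze.move north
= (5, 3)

% maze.sense north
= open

% stack.push north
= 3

% maze.move north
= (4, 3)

% maze.sense west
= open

% stack.push west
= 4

% maze.move west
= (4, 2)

% maze.sense west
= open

% stack.push west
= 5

% maze.move west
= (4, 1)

% maze.sense west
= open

% stack.push west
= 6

% maze.move west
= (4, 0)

% maze.sense north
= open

% stack.push north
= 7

% maze.move north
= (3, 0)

% maze.sense north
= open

% stack.push north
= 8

% maze.move north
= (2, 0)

% maze.sense north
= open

% stack.push north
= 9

% maze.move north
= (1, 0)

% maze.sense north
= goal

% maze.move north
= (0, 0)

Answer: (0, 0)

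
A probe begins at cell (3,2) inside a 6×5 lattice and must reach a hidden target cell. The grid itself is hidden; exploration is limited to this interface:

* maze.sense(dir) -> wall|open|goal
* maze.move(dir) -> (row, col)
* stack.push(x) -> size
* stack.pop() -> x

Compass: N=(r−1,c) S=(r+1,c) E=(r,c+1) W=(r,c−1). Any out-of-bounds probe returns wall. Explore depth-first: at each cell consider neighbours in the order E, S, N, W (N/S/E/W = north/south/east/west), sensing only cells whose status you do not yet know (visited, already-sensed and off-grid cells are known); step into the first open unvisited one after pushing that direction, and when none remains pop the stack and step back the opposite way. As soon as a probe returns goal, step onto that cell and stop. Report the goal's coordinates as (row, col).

Step: maze.sense[dir→east]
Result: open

Step: stack.push[x→east]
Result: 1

Step: maze.move[dir→east]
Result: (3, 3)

Step: maze.sense[dir→east]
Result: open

Step: stack.push[x→east]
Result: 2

Step: maze.move[dir→east]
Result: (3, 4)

Step: maze.sense[dir→south]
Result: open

Step: stack.push[x→south]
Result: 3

Step: maze.move[dir→south]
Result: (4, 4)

Step: maze.sense[dir→south]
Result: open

Step: stack.push[x→south]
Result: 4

Step: maze.move[dir→south]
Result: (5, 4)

Step: maze.sense[dir→west]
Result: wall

Step: stack.pop[]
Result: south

Step: maze.move[dir→north]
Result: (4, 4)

Step: maze.sense[dir→west]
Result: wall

Step: stack.pop[]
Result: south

Step: maze.move[dir→north]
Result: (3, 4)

Step: maze.sense[dir→north]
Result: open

Step: stack.push[x→north]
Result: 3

Step: maze.move[dir→north]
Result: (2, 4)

Step: maze.sense[dir→north]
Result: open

Step: stack.push[x→north]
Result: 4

Step: maze.move[dir→north]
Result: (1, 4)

Step: maze.sense[dir→north]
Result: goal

Step: maze.move[dir→north]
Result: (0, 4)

Answer: (0, 4)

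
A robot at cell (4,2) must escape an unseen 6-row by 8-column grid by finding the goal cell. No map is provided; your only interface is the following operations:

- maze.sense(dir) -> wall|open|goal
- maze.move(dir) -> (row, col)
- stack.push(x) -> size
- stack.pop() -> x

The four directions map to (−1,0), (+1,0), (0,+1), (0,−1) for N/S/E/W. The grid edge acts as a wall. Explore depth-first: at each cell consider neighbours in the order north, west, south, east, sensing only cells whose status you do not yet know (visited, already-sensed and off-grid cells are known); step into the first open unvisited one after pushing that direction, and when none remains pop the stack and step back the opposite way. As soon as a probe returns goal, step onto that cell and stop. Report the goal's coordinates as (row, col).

I call maze.sense(dir=north), and see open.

I call stack.push(x=north), yielding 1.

I try maze.move(dir=north), giving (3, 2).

Now I run maze.sense(dir=north), giving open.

Now I run stack.push(x=north), and observe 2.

Then maze.move(dir=north), → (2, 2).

I use maze.sense(dir=north), which returns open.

I run stack.push(x=north), which returns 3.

Then maze.move(dir=north), yielding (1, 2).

Invoking maze.sense(dir=north), and get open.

Invoking stack.push(x=north), and observe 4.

I use maze.move(dir=north), → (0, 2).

Calling maze.sense(dir=west), — result: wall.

I run maze.sense(dir=east), and get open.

I use stack.push(x=east), : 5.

I call maze.move(dir=east), and observe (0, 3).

Next I call maze.sense(dir=south), → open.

Next I call stack.push(x=south), : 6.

I call maze.move(dir=south), → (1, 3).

I use maze.sense(dir=south), and get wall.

Now I run maze.sense(dir=east), which returns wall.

Then stack.pop(), : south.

I call maze.move(dir=north), and observe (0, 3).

I use maze.sense(dir=east), and get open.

I invoke stack.push(x=east), : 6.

I invoke maze.move(dir=east), — result: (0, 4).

Then maze.sense(dir=east), which returns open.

I call stack.push(x=east), giving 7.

I try maze.move(dir=east), — result: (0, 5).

Next I call maze.sense(dir=south), which returns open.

Now I run stack.push(x=south), — result: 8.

I call maze.move(dir=south), and see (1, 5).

I use maze.sense(dir=south), which returns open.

Now I run stack.push(x=south), → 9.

Now I run maze.move(dir=south), : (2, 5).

I try maze.sense(dir=west), and observe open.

Then stack.push(x=west), yielding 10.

Calling maze.move(dir=west), and observe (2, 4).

I use maze.sense(dir=south), giving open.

I call stack.push(x=south), and see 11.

Now I run maze.move(dir=south), which returns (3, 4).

Now I run maze.sense(dir=west), and see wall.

Invoking maze.sense(dir=south), and observe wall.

Invoking maze.sense(dir=east), → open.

Then stack.push(x=east), and get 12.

I invoke maze.move(dir=east), and observe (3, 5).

I try maze.sense(dir=south), and see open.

I use stack.push(x=south), and observe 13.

I call maze.move(dir=south), and observe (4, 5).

I call maze.sense(dir=south), — result: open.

I call stack.push(x=south), giving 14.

I call maze.move(dir=south), and get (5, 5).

Using maze.sense(dir=west), giving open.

I call stack.push(x=west), yielding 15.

I call maze.move(dir=west), giving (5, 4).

I invoke maze.sense(dir=west), and see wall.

Calling stack.pop(), giving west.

Then maze.move(dir=east), yielding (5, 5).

Then maze.sense(dir=east), and observe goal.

Using maze.move(dir=east), → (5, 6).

Answer: (5, 6)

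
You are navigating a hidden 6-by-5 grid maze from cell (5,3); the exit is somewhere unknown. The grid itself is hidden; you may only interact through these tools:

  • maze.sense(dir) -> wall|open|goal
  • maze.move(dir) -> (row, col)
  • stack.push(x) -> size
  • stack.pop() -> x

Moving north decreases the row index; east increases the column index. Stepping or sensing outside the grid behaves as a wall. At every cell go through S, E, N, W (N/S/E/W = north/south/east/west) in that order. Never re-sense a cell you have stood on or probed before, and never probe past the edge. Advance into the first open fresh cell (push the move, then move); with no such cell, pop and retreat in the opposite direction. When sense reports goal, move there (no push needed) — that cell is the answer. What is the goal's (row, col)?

·→ sense(dir→east)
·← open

·→ push(x→east)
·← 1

·→ move(dir→east)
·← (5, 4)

·→ sense(dir→north)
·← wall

·→ pop()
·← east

·→ move(dir→west)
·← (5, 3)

·→ sense(dir→north)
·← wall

·→ sense(dir→west)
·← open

·→ push(x→west)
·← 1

·→ move(dir→west)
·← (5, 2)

·→ sense(dir→north)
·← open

·→ push(x→north)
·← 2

·→ move(dir→north)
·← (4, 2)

·→ sense(dir→north)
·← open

·→ push(x→north)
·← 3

·→ move(dir→north)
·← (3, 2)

·→ sense(dir→east)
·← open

·→ push(x→east)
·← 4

·→ move(dir→east)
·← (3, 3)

·→ sense(dir→east)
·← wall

·→ sense(dir→north)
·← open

·→ push(x→north)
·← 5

·→ move(dir→north)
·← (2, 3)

·→ sense(dir→east)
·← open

·→ push(x→east)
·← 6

·→ move(dir→east)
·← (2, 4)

·→ sense(dir→north)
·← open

·→ push(x→north)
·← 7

·→ move(dir→north)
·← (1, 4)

·→ sense(dir→north)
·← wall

·→ sense(dir→west)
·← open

·→ push(x→west)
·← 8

·→ move(dir→west)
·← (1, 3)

·→ sense(dir→north)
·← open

·→ push(x→north)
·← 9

·→ move(dir→north)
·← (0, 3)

·→ sense(dir→west)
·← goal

·→ move(dir→west)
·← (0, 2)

Answer: (0, 2)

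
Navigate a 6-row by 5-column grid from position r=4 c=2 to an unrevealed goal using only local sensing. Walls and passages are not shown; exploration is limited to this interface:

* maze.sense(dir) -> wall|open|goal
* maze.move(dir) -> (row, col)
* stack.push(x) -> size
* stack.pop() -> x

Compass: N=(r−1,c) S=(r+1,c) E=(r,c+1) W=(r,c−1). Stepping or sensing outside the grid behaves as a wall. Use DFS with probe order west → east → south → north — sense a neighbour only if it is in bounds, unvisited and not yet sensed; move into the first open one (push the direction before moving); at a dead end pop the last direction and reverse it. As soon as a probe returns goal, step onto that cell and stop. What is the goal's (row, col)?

==> sense(dir: west)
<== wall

==> sense(dir: east)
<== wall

==> sense(dir: south)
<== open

==> push(x: south)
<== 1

==> move(dir: south)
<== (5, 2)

==> sense(dir: west)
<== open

==> push(x: west)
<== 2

==> move(dir: west)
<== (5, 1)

==> sense(dir: west)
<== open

==> push(x: west)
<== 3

==> move(dir: west)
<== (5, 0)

==> sense(dir: north)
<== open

==> push(x: north)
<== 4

==> move(dir: north)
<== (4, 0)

==> sense(dir: north)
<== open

==> push(x: north)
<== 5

==> move(dir: north)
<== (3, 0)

==> sense(dir: east)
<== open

==> push(x: east)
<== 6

==> move(dir: east)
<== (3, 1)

==> sense(dir: east)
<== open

==> push(x: east)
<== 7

==> move(dir: east)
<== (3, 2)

==> sense(dir: east)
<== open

==> push(x: east)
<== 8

==> move(dir: east)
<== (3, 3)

==> sense(dir: east)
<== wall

==> sense(dir: north)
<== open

==> push(x: north)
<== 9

==> move(dir: north)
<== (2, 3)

==> sense(dir: west)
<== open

==> push(x: west)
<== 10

==> move(dir: west)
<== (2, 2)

==> sense(dir: west)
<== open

==> push(x: west)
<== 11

==> move(dir: west)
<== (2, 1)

==> sense(dir: west)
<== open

==> push(x: west)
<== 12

==> move(dir: west)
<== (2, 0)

==> sense(dir: north)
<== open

==> push(x: north)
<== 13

==> move(dir: north)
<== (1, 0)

==> sense(dir: east)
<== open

==> push(x: east)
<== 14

==> move(dir: east)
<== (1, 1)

==> sense(dir: east)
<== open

==> push(x: east)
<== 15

==> move(dir: east)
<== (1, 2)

==> sense(dir: east)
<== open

==> push(x: east)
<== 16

==> move(dir: east)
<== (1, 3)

==> sense(dir: east)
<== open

==> push(x: east)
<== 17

==> move(dir: east)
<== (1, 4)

==> sense(dir: south)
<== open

==> push(x: south)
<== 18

==> move(dir: south)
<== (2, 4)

==> pop()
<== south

==> move(dir: north)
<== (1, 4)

==> sense(dir: north)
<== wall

==> pop()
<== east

==> move(dir: west)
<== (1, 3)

==> sense(dir: north)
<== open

==> push(x: north)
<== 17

==> move(dir: north)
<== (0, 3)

==> sense(dir: west)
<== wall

==> pop()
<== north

==> move(dir: south)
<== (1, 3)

==> pop()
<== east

==> move(dir: west)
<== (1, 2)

==> pop()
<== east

==> move(dir: west)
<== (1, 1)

==> sense(dir: north)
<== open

==> push(x: north)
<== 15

==> move(dir: north)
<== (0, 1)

==> sense(dir: west)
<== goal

==> move(dir: west)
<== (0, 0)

Answer: (0, 0)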